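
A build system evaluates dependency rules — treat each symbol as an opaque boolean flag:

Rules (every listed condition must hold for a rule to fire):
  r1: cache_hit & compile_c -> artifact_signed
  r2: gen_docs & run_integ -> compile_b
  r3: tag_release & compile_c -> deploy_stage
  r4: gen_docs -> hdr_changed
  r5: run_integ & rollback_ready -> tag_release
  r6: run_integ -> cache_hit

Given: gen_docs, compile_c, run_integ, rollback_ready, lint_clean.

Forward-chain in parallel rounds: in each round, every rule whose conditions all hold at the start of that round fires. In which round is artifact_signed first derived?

2

Round 1 — r2, r4, r5, r6, derive compile_b, hdr_changed, tag_release, cache_hit.
Round 2 — r1, r3, derive artifact_signed, deploy_stage.
artifact_signed first appears in round 2.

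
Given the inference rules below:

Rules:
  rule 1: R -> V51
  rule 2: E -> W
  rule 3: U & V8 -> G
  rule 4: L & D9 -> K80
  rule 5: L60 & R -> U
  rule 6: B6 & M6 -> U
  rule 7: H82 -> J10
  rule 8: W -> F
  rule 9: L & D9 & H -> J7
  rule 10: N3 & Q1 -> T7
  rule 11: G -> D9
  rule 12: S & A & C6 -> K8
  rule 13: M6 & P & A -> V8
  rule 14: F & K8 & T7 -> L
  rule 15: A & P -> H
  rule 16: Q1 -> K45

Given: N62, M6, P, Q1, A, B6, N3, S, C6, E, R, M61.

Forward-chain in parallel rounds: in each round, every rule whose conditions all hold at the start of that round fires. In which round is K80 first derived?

[1] rule 1 [R -> V51]; rule 2 [E -> W]; rule 6 [B6 & M6 -> U]; rule 10 [N3 & Q1 -> T7]; rule 12 [S & A & C6 -> K8]; rule 13 [M6 & P & A -> V8]; rule 15 [A & P -> H]; rule 16 [Q1 -> K45]. ⇒ new: V51, W, U, T7, K8, V8, H, K45.
[2] rule 3 [U & V8 -> G]; rule 8 [W -> F]. ⇒ new: G, F.
[3] rule 11 [G -> D9]; rule 14 [F & K8 & T7 -> L]. ⇒ new: D9, L.
[4] rule 4 [L & D9 -> K80]; rule 9 [L & D9 & H -> J7]. ⇒ new: K80, J7.
K80 first appears in round 4.

4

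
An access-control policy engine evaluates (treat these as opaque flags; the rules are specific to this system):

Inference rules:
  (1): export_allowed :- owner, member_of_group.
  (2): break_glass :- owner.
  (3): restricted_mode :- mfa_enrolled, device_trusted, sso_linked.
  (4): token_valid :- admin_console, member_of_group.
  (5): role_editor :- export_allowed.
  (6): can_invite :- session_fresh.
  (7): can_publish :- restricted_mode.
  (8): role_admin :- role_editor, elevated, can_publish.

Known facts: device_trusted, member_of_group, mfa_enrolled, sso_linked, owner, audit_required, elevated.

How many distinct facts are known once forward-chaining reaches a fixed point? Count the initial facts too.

[1] (1) [export_allowed :- owner, member_of_group.]; (2) [break_glass :- owner.]; (3) [restricted_mode :- mfa_enrolled, device_trusted, sso_linked.]. ⇒ new: export_allowed, break_glass, restricted_mode.
[2] (5) [role_editor :- export_allowed.]; (7) [can_publish :- restricted_mode.]. ⇒ new: role_editor, can_publish.
[3] (8) [role_admin :- role_editor, elevated, can_publish.]. ⇒ new: role_admin.
Closure: {audit_required, break_glass, can_publish, device_trusted, elevated, export_allowed, member_of_group, mfa_enrolled, owner, restricted_mode, role_admin, role_editor, sso_linked} — 13 facts.

13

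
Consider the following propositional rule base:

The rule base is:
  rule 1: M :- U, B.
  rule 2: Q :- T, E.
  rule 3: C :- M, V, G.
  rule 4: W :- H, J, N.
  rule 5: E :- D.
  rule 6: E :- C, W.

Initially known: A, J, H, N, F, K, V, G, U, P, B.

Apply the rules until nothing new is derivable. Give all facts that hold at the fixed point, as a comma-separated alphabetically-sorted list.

Round 1: rule 1 [M :- U, B.]; rule 4 [W :- H, J, N.]. Adds M, W.
Round 2: rule 3 [C :- M, V, G.]. Adds C.
Round 3: rule 6 [E :- C, W.]. Adds E.

A, B, C, E, F, G, H, J, K, M, N, P, U, V, W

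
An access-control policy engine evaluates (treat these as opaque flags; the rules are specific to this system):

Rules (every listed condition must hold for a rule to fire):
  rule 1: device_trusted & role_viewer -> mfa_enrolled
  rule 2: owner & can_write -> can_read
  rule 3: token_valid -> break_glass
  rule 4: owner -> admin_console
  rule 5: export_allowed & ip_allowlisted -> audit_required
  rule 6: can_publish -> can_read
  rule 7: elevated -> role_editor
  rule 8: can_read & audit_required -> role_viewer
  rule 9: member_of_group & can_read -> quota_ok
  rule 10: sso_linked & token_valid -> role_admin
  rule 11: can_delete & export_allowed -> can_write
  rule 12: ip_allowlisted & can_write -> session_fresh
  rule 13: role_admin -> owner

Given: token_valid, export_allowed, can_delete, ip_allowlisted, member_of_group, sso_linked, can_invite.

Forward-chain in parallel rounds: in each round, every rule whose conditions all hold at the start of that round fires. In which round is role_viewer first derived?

Round 1 fires rule 3, rule 5, rule 10, rule 11, giving break_glass, audit_required, role_admin, can_write.
Round 2 fires rule 12, rule 13, giving session_fresh, owner.
Round 3 fires rule 2, rule 4, giving can_read, admin_console.
Round 4 fires rule 8, rule 9, giving role_viewer, quota_ok.
role_viewer first appears in round 4.

4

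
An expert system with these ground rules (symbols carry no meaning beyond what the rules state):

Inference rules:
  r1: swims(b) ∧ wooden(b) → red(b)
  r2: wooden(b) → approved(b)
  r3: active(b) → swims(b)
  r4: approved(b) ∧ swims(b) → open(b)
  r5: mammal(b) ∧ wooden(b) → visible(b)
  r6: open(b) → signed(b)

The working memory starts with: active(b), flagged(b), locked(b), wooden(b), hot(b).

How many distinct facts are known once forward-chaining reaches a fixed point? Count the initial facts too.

Round 1: r2 [wooden(b) → approved(b)]; r3 [active(b) → swims(b)]. Adds approved(b), swims(b).
Round 2: r1 [swims(b) ∧ wooden(b) → red(b)]; r4 [approved(b) ∧ swims(b) → open(b)]. Adds red(b), open(b).
Round 3: r6 [open(b) → signed(b)]. Adds signed(b).
Closure: {active(b), approved(b), flagged(b), hot(b), locked(b), open(b), red(b), signed(b), swims(b), wooden(b)} — 10 facts.

10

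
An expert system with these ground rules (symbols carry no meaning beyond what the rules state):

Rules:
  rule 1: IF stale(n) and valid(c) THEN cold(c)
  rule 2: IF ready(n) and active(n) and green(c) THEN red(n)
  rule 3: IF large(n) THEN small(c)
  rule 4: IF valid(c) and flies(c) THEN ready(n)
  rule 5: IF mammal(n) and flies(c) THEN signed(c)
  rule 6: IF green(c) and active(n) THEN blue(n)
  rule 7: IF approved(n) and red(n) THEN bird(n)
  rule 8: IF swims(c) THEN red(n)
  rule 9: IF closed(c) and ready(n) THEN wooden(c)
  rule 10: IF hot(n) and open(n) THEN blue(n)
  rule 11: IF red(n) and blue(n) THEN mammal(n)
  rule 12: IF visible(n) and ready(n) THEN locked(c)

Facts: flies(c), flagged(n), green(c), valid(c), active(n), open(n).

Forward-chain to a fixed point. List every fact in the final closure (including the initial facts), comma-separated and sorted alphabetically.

active(n), blue(n), flagged(n), flies(c), green(c), mammal(n), open(n), ready(n), red(n), signed(c), valid(c)

Round 1: rule 4 [IF valid(c) and flies(c) THEN ready(n)]; rule 6 [IF green(c) and active(n) THEN blue(n)]. Adds ready(n), blue(n).
Round 2: rule 2 [IF ready(n) and active(n) and green(c) THEN red(n)]. Adds red(n).
Round 3: rule 11 [IF red(n) and blue(n) THEN mammal(n)]. Adds mammal(n).
Round 4: rule 5 [IF mammal(n) and flies(c) THEN signed(c)]. Adds signed(c).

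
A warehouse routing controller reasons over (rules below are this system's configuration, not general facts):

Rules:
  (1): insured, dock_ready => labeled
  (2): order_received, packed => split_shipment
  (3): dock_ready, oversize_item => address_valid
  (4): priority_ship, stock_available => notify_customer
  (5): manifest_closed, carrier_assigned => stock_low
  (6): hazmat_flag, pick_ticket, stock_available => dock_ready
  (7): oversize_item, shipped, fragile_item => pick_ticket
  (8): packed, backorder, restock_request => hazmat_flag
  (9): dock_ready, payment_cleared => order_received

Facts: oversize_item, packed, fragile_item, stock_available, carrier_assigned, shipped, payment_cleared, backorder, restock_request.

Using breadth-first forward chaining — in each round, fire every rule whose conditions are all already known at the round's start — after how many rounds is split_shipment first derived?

Round 1: (7) [oversize_item, shipped, fragile_item => pick_ticket]; (8) [packed, backorder, restock_request => hazmat_flag]. Adds pick_ticket, hazmat_flag.
Round 2: (6) [hazmat_flag, pick_ticket, stock_available => dock_ready]. Adds dock_ready.
Round 3: (3) [dock_ready, oversize_item => address_valid]; (9) [dock_ready, payment_cleared => order_received]. Adds address_valid, order_received.
Round 4: (2) [order_received, packed => split_shipment]. Adds split_shipment.
split_shipment first appears in round 4.

4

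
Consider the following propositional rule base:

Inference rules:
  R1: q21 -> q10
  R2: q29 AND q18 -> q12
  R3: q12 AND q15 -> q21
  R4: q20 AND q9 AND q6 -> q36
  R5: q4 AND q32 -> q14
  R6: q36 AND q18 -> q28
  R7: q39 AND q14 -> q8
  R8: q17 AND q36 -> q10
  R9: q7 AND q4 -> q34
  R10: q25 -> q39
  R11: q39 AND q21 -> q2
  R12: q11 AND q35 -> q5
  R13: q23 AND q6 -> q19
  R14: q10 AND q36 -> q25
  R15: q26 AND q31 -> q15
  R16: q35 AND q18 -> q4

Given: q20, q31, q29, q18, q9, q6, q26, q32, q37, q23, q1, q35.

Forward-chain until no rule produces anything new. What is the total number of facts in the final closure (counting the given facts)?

25

Round 1: R2 [q29 AND q18 -> q12]; R4 [q20 AND q9 AND q6 -> q36]; R13 [q23 AND q6 -> q19]; R15 [q26 AND q31 -> q15]; R16 [q35 AND q18 -> q4]. New: q12, q36, q19, q15, q4.
Round 2: R3 [q12 AND q15 -> q21]; R5 [q4 AND q32 -> q14]; R6 [q36 AND q18 -> q28]. New: q21, q14, q28.
Round 3: R1 [q21 -> q10]. New: q10.
Round 4: R14 [q10 AND q36 -> q25]. New: q25.
Round 5: R10 [q25 -> q39]. New: q39.
Round 6: R7 [q39 AND q14 -> q8]; R11 [q39 AND q21 -> q2]. New: q8, q2.
Closure: {q1, q10, q12, q14, q15, q18, q19, q2, q20, q21, q23, q25, q26, q28, q29, q31, q32, q35, q36, q37, q39, q4, q6, q8, q9} — 25 facts.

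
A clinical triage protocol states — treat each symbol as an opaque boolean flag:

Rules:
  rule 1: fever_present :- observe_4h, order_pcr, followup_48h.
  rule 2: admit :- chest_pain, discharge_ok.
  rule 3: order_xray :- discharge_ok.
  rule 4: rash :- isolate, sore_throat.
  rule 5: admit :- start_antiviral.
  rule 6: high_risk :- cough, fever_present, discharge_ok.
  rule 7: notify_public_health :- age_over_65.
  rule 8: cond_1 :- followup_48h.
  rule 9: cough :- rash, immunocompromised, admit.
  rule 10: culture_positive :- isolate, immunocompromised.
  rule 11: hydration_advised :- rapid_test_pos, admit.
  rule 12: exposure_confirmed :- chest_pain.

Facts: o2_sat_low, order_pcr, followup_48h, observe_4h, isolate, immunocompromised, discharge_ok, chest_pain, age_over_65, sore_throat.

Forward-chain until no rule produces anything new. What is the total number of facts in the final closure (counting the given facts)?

Round 1: rule 1 [fever_present :- observe_4h, order_pcr, followup_48h.]; rule 2 [admit :- chest_pain, discharge_ok.]; rule 3 [order_xray :- discharge_ok.]; rule 4 [rash :- isolate, sore_throat.]; rule 7 [notify_public_health :- age_over_65.]; rule 8 [cond_1 :- followup_48h.]; rule 10 [culture_positive :- isolate, immunocompromised.]; rule 12 [exposure_confirmed :- chest_pain.]. Adds fever_present, admit, order_xray, rash, notify_public_health, cond_1, culture_positive, exposure_confirmed.
Round 2: rule 9 [cough :- rash, immunocompromised, admit.]. Adds cough.
Round 3: rule 6 [high_risk :- cough, fever_present, discharge_ok.]. Adds high_risk.
Closure: {admit, age_over_65, chest_pain, cond_1, cough, culture_positive, discharge_ok, exposure_confirmed, fever_present, followup_48h, high_risk, immunocompromised, isolate, notify_public_health, o2_sat_low, observe_4h, order_pcr, order_xray, rash, sore_throat} — 20 facts.

20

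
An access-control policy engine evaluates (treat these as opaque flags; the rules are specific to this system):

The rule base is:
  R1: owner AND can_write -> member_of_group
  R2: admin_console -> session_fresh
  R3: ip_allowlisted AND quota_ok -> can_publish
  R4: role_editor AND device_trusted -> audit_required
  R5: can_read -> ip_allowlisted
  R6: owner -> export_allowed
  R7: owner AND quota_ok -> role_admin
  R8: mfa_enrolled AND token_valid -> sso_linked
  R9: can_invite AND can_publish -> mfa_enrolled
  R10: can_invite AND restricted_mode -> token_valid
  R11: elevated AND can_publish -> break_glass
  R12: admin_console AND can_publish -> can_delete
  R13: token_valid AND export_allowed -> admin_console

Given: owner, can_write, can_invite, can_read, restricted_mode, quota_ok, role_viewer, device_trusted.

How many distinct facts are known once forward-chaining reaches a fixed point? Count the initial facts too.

19

Round 1: R1 [owner AND can_write -> member_of_group]; R5 [can_read -> ip_allowlisted]; R6 [owner -> export_allowed]; R7 [owner AND quota_ok -> role_admin]; R10 [can_invite AND restricted_mode -> token_valid]. New: member_of_group, ip_allowlisted, export_allowed, role_admin, token_valid.
Round 2: R3 [ip_allowlisted AND quota_ok -> can_publish]; R13 [token_valid AND export_allowed -> admin_console]. New: can_publish, admin_console.
Round 3: R2 [admin_console -> session_fresh]; R9 [can_invite AND can_publish -> mfa_enrolled]; R12 [admin_console AND can_publish -> can_delete]. New: session_fresh, mfa_enrolled, can_delete.
Round 4: R8 [mfa_enrolled AND token_valid -> sso_linked]. New: sso_linked.
Closure: {admin_console, can_delete, can_invite, can_publish, can_read, can_write, device_trusted, export_allowed, ip_allowlisted, member_of_group, mfa_enrolled, owner, quota_ok, restricted_mode, role_admin, role_viewer, session_fresh, sso_linked, token_valid} — 19 facts.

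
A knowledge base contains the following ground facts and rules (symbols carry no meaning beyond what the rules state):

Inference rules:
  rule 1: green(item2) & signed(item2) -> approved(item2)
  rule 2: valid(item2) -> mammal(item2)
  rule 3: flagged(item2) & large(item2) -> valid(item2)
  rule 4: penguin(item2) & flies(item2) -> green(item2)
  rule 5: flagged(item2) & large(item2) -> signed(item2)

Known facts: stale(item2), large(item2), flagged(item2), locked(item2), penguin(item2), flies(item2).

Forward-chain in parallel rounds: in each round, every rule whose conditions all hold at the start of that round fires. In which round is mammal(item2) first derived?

Round 1 fires rule 3, rule 4, rule 5, giving valid(item2), green(item2), signed(item2).
Round 2 fires rule 1, rule 2, giving approved(item2), mammal(item2).
mammal(item2) first appears in round 2.

2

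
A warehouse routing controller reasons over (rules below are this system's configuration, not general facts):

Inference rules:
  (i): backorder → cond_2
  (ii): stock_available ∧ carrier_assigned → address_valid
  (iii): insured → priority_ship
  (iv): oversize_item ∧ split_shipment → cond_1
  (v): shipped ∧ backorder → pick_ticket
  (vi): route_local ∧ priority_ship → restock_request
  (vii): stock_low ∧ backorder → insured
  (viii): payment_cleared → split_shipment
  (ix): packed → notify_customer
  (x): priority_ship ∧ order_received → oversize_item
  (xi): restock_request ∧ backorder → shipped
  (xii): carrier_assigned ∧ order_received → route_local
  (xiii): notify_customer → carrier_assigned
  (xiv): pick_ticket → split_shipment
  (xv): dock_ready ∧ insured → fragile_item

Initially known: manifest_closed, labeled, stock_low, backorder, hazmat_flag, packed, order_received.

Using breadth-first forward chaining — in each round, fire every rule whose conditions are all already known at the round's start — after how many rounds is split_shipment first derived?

7

[1] (i) [backorder → cond_2]; (vii) [stock_low ∧ backorder → insured]; (ix) [packed → notify_customer]. ⇒ new: cond_2, insured, notify_customer.
[2] (iii) [insured → priority_ship]; (xiii) [notify_customer → carrier_assigned]. ⇒ new: priority_ship, carrier_assigned.
[3] (x) [priority_ship ∧ order_received → oversize_item]; (xii) [carrier_assigned ∧ order_received → route_local]. ⇒ new: oversize_item, route_local.
[4] (vi) [route_local ∧ priority_ship → restock_request]. ⇒ new: restock_request.
[5] (xi) [restock_request ∧ backorder → shipped]. ⇒ new: shipped.
[6] (v) [shipped ∧ backorder → pick_ticket]. ⇒ new: pick_ticket.
[7] (xiv) [pick_ticket → split_shipment]. ⇒ new: split_shipment.
split_shipment first appears in round 7.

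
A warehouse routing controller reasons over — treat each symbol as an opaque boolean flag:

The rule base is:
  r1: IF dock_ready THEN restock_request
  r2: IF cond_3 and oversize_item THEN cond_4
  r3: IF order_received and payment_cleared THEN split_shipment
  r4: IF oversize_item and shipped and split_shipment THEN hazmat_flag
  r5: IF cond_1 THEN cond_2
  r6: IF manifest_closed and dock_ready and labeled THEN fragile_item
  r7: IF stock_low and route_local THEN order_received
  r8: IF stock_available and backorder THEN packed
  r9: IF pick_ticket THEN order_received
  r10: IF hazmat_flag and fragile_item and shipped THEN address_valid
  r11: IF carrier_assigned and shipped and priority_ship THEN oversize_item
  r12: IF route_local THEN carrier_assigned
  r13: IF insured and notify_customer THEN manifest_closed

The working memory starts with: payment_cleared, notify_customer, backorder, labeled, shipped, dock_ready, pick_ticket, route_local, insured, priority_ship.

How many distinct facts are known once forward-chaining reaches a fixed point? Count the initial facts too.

19

Round 1 fires r1, r9, r12, r13, giving restock_request, order_received, carrier_assigned, manifest_closed.
Round 2 fires r3, r6, r11, giving split_shipment, fragile_item, oversize_item.
Round 3 fires r4, giving hazmat_flag.
Round 4 fires r10, giving address_valid.
Closure: {address_valid, backorder, carrier_assigned, dock_ready, fragile_item, hazmat_flag, insured, labeled, manifest_closed, notify_customer, order_received, oversize_item, payment_cleared, pick_ticket, priority_ship, restock_request, route_local, shipped, split_shipment} — 19 facts.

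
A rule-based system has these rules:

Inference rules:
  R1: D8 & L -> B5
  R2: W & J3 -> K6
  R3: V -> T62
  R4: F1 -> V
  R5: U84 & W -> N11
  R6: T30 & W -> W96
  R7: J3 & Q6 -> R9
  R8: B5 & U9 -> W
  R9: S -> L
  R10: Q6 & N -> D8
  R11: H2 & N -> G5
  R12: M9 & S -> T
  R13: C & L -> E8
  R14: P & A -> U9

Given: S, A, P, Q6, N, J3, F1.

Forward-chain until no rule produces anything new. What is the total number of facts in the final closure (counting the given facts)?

16

Round 1: R4 [F1 -> V]; R7 [J3 & Q6 -> R9]; R9 [S -> L]; R10 [Q6 & N -> D8]; R14 [P & A -> U9]. Adds V, R9, L, D8, U9.
Round 2: R1 [D8 & L -> B5]; R3 [V -> T62]. Adds B5, T62.
Round 3: R8 [B5 & U9 -> W]. Adds W.
Round 4: R2 [W & J3 -> K6]. Adds K6.
Closure: {A, B5, D8, F1, J3, K6, L, N, P, Q6, R9, S, T62, U9, V, W} — 16 facts.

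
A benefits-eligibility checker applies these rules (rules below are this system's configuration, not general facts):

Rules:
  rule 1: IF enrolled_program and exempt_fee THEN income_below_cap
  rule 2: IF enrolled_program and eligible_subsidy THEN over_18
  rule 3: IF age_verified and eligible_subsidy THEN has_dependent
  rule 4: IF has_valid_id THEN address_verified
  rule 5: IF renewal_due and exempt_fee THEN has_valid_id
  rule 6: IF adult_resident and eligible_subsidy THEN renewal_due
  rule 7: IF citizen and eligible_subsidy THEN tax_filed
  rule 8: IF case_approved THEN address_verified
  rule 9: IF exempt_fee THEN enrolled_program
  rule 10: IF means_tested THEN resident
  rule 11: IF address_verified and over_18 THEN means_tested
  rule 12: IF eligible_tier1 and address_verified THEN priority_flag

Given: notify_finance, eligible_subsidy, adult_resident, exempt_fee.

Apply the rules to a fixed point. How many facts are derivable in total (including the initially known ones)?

12

[1] rule 6 [IF adult_resident and eligible_subsidy THEN renewal_due]; rule 9 [IF exempt_fee THEN enrolled_program]. ⇒ new: renewal_due, enrolled_program.
[2] rule 1 [IF enrolled_program and exempt_fee THEN income_below_cap]; rule 2 [IF enrolled_program and eligible_subsidy THEN over_18]; rule 5 [IF renewal_due and exempt_fee THEN has_valid_id]. ⇒ new: income_below_cap, over_18, has_valid_id.
[3] rule 4 [IF has_valid_id THEN address_verified]. ⇒ new: address_verified.
[4] rule 11 [IF address_verified and over_18 THEN means_tested]. ⇒ new: means_tested.
[5] rule 10 [IF means_tested THEN resident]. ⇒ new: resident.
Closure: {address_verified, adult_resident, eligible_subsidy, enrolled_program, exempt_fee, has_valid_id, income_below_cap, means_tested, notify_finance, over_18, renewal_due, resident} — 12 facts.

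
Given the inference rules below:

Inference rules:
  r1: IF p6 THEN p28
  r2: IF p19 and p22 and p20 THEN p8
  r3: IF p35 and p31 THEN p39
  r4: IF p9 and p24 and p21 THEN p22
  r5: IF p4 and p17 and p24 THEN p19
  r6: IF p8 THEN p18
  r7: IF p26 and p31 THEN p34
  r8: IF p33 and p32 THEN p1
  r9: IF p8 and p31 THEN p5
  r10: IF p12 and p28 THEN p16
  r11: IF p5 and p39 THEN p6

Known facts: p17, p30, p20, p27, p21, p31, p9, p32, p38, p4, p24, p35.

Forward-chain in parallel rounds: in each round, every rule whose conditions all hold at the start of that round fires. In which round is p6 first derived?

4

Round 1 — r3, r4, r5, derive p39, p22, p19.
Round 2 — r2, derive p8.
Round 3 — r6, r9, derive p18, p5.
Round 4 — r11, derive p6.
p6 first appears in round 4.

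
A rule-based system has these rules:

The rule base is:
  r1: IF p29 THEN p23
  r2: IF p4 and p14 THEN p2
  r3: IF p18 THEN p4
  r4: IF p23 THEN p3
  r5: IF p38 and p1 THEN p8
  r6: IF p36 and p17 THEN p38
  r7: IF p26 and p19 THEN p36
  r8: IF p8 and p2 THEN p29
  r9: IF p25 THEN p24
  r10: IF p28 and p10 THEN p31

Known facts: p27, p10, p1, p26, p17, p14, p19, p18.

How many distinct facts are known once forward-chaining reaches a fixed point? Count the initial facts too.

[1] r3 [IF p18 THEN p4]; r7 [IF p26 and p19 THEN p36]. ⇒ new: p4, p36.
[2] r2 [IF p4 and p14 THEN p2]; r6 [IF p36 and p17 THEN p38]. ⇒ new: p2, p38.
[3] r5 [IF p38 and p1 THEN p8]. ⇒ new: p8.
[4] r8 [IF p8 and p2 THEN p29]. ⇒ new: p29.
[5] r1 [IF p29 THEN p23]. ⇒ new: p23.
[6] r4 [IF p23 THEN p3]. ⇒ new: p3.
Closure: {p1, p10, p14, p17, p18, p19, p2, p23, p26, p27, p29, p3, p36, p38, p4, p8} — 16 facts.

16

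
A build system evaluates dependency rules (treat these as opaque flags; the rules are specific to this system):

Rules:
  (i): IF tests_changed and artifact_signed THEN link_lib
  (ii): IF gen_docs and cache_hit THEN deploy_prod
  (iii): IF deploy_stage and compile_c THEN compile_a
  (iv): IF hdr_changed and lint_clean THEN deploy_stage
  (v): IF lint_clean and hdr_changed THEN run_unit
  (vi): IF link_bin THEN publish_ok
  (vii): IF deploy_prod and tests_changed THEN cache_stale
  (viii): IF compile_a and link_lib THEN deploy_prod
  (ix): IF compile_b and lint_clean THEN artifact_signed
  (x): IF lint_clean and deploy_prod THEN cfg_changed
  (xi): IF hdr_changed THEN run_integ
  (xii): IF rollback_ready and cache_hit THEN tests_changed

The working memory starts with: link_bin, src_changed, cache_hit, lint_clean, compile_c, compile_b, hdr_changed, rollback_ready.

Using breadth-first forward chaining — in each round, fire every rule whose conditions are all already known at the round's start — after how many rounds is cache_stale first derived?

4

Round 1 — (iv), (v), (vi), (ix), (xi), (xii), derive deploy_stage, run_unit, publish_ok, artifact_signed, run_integ, tests_changed.
Round 2 — (i), (iii), derive link_lib, compile_a.
Round 3 — (viii), derive deploy_prod.
Round 4 — (vii), (x), derive cache_stale, cfg_changed.
cache_stale first appears in round 4.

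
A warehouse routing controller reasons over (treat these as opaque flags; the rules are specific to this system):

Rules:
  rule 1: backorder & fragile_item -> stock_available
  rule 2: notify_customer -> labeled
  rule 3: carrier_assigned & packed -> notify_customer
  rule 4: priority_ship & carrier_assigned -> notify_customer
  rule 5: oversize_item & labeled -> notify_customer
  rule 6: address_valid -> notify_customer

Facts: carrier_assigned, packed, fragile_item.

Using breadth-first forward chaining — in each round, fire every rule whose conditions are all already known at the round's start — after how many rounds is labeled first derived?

2

Round 1 — rule 3, derive notify_customer.
Round 2 — rule 2, derive labeled.
labeled first appears in round 2.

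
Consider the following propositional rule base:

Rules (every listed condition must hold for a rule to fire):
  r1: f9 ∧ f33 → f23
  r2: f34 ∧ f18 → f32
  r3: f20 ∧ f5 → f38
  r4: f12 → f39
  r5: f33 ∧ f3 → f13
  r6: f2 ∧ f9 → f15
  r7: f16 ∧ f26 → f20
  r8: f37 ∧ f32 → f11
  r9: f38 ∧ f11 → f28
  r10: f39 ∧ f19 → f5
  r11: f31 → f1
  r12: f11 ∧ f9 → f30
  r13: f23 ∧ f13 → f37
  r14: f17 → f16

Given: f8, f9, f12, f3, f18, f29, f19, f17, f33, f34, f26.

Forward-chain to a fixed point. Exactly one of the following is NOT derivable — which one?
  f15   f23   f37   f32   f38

Round 1: r1 [f9 ∧ f33 → f23]; r2 [f34 ∧ f18 → f32]; r4 [f12 → f39]; r5 [f33 ∧ f3 → f13]; r14 [f17 → f16]. Adds f23, f32, f39, f13, f16.
Round 2: r7 [f16 ∧ f26 → f20]; r10 [f39 ∧ f19 → f5]; r13 [f23 ∧ f13 → f37]. Adds f20, f5, f37.
Round 3: r3 [f20 ∧ f5 → f38]; r8 [f37 ∧ f32 → f11]. Adds f38, f11.
Round 4: r9 [f38 ∧ f11 → f28]; r12 [f11 ∧ f9 → f30]. Adds f28, f30.
Derived: f23 (round 1), f32 (round 1), f38 (round 3), f37 (round 2). f15 never appears in any round.

f15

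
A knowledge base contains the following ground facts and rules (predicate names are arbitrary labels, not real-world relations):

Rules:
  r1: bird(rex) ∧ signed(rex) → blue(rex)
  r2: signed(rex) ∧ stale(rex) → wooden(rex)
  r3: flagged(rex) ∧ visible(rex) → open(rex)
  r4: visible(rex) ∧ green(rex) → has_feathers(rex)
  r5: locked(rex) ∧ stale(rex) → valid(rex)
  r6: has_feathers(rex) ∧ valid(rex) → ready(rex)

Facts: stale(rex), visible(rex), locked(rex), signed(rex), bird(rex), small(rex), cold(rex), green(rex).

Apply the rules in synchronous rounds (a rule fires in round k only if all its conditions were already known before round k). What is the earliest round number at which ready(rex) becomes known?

2

Round 1 fires r1, r2, r4, r5, giving blue(rex), wooden(rex), has_feathers(rex), valid(rex).
Round 2 fires r6, giving ready(rex).
ready(rex) first appears in round 2.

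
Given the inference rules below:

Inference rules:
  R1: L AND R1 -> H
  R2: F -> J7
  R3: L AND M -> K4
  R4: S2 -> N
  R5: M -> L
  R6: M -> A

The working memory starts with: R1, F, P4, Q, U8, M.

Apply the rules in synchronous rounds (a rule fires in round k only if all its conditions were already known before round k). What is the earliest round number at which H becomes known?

Round 1 fires R2, R5, R6, giving J7, L, A.
Round 2 fires R1, R3, giving H, K4.
H first appears in round 2.

2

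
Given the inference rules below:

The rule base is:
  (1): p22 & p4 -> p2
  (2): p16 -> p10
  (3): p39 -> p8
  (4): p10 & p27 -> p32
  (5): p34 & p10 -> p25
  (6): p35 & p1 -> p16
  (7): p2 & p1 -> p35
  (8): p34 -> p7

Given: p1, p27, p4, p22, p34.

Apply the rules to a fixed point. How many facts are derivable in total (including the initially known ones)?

12

[1] (1) [p22 & p4 -> p2]; (8) [p34 -> p7]. ⇒ new: p2, p7.
[2] (7) [p2 & p1 -> p35]. ⇒ new: p35.
[3] (6) [p35 & p1 -> p16]. ⇒ new: p16.
[4] (2) [p16 -> p10]. ⇒ new: p10.
[5] (4) [p10 & p27 -> p32]; (5) [p34 & p10 -> p25]. ⇒ new: p32, p25.
Closure: {p1, p10, p16, p2, p22, p25, p27, p32, p34, p35, p4, p7} — 12 facts.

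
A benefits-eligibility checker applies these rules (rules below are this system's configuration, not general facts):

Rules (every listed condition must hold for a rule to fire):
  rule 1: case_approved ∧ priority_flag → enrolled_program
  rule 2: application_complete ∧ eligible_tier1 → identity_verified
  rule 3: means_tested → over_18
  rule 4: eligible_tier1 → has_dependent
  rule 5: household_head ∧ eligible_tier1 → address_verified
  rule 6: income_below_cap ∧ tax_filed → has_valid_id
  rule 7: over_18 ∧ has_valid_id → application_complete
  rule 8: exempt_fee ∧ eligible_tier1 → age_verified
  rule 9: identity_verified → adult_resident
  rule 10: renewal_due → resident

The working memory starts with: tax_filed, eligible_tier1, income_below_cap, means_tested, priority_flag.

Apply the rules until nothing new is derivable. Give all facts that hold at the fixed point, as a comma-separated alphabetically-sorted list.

adult_resident, application_complete, eligible_tier1, has_dependent, has_valid_id, identity_verified, income_below_cap, means_tested, over_18, priority_flag, tax_filed

[1] rule 3 [means_tested → over_18]; rule 4 [eligible_tier1 → has_dependent]; rule 6 [income_below_cap ∧ tax_filed → has_valid_id]. ⇒ new: over_18, has_dependent, has_valid_id.
[2] rule 7 [over_18 ∧ has_valid_id → application_complete]. ⇒ new: application_complete.
[3] rule 2 [application_complete ∧ eligible_tier1 → identity_verified]. ⇒ new: identity_verified.
[4] rule 9 [identity_verified → adult_resident]. ⇒ new: adult_resident.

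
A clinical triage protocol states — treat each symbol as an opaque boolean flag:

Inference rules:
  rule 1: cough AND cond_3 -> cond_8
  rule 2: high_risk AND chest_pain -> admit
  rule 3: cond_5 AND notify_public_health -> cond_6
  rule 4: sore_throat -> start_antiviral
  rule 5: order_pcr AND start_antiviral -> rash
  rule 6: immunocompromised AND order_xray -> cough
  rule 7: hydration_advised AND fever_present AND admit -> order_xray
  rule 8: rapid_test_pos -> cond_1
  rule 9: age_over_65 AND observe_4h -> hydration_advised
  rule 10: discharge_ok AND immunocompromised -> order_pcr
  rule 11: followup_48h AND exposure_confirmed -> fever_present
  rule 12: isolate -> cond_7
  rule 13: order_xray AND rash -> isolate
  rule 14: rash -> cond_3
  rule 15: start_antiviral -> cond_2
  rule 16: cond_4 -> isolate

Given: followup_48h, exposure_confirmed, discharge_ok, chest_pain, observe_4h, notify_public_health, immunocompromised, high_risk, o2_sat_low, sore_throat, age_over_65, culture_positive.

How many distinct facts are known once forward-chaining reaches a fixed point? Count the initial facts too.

Round 1: rule 2 [high_risk AND chest_pain -> admit]; rule 4 [sore_throat -> start_antiviral]; rule 9 [age_over_65 AND observe_4h -> hydration_advised]; rule 10 [discharge_ok AND immunocompromised -> order_pcr]; rule 11 [followup_48h AND exposure_confirmed -> fever_present]. New: admit, start_antiviral, hydration_advised, order_pcr, fever_present.
Round 2: rule 5 [order_pcr AND start_antiviral -> rash]; rule 7 [hydration_advised AND fever_present AND admit -> order_xray]; rule 15 [start_antiviral -> cond_2]. New: rash, order_xray, cond_2.
Round 3: rule 6 [immunocompromised AND order_xray -> cough]; rule 13 [order_xray AND rash -> isolate]; rule 14 [rash -> cond_3]. New: cough, isolate, cond_3.
Round 4: rule 1 [cough AND cond_3 -> cond_8]; rule 12 [isolate -> cond_7]. New: cond_8, cond_7.
Closure: {admit, age_over_65, chest_pain, cond_2, cond_3, cond_7, cond_8, cough, culture_positive, discharge_ok, exposure_confirmed, fever_present, followup_48h, high_risk, hydration_advised, immunocompromised, isolate, notify_public_health, o2_sat_low, observe_4h, order_pcr, order_xray, rash, sore_throat, start_antiviral} — 25 facts.

25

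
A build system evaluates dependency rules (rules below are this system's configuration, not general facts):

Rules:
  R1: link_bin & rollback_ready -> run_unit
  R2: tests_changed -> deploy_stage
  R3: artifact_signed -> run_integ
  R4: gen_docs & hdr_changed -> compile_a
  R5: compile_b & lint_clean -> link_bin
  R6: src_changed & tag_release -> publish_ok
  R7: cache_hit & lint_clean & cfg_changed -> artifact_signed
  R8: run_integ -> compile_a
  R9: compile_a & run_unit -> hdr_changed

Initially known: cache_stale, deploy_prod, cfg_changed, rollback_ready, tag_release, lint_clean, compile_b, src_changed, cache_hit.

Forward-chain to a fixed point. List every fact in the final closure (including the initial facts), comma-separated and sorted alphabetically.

artifact_signed, cache_hit, cache_stale, cfg_changed, compile_a, compile_b, deploy_prod, hdr_changed, link_bin, lint_clean, publish_ok, rollback_ready, run_integ, run_unit, src_changed, tag_release

Round 1: R5 [compile_b & lint_clean -> link_bin]; R6 [src_changed & tag_release -> publish_ok]; R7 [cache_hit & lint_clean & cfg_changed -> artifact_signed]. Adds link_bin, publish_ok, artifact_signed.
Round 2: R1 [link_bin & rollback_ready -> run_unit]; R3 [artifact_signed -> run_integ]. Adds run_unit, run_integ.
Round 3: R8 [run_integ -> compile_a]. Adds compile_a.
Round 4: R9 [compile_a & run_unit -> hdr_changed]. Adds hdr_changed.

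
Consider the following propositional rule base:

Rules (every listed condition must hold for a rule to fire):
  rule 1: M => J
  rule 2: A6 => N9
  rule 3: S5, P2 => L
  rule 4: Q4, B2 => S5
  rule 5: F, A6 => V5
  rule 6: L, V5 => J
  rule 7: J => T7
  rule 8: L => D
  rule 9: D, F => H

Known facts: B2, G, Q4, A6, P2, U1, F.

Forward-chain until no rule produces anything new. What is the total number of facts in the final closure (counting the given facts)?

Round 1 fires rule 2, rule 4, rule 5, giving N9, S5, V5.
Round 2 fires rule 3, giving L.
Round 3 fires rule 6, rule 8, giving J, D.
Round 4 fires rule 7, rule 9, giving T7, H.
Closure: {A6, B2, D, F, G, H, J, L, N9, P2, Q4, S5, T7, U1, V5} — 15 facts.

15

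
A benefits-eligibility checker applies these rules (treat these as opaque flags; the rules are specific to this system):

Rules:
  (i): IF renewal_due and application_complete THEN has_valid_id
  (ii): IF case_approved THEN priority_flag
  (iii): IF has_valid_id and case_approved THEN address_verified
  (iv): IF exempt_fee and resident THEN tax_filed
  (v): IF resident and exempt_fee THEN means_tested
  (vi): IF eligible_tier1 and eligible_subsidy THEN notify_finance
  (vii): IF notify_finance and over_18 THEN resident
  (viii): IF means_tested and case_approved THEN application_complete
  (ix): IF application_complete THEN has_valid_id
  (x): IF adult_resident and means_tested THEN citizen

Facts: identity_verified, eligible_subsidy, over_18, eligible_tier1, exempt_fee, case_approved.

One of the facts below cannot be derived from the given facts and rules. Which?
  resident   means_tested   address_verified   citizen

Round 1: (ii) [IF case_approved THEN priority_flag]; (vi) [IF eligible_tier1 and eligible_subsidy THEN notify_finance]. Adds priority_flag, notify_finance.
Round 2: (vii) [IF notify_finance and over_18 THEN resident]. Adds resident.
Round 3: (iv) [IF exempt_fee and resident THEN tax_filed]; (v) [IF resident and exempt_fee THEN means_tested]. Adds tax_filed, means_tested.
Round 4: (viii) [IF means_tested and case_approved THEN application_complete]. Adds application_complete.
Round 5: (ix) [IF application_complete THEN has_valid_id]. Adds has_valid_id.
Round 6: (iii) [IF has_valid_id and case_approved THEN address_verified]. Adds address_verified.
Derived: resident (round 2), means_tested (round 3), address_verified (round 6). citizen never appears in any round.

citizen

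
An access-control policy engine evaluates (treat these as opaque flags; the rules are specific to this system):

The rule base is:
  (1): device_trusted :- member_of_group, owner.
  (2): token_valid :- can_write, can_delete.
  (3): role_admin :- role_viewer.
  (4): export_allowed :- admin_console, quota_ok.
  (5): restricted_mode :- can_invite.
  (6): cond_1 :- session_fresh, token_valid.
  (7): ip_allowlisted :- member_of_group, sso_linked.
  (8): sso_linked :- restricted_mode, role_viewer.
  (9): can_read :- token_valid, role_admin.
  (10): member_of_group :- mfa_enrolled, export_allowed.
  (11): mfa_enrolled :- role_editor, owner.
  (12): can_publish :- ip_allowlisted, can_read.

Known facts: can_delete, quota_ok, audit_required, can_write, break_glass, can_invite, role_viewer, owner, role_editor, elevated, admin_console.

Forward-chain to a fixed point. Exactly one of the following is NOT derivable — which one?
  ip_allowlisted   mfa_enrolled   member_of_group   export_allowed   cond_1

Round 1: (2) [token_valid :- can_write, can_delete.]; (3) [role_admin :- role_viewer.]; (4) [export_allowed :- admin_console, quota_ok.]; (5) [restricted_mode :- can_invite.]; (11) [mfa_enrolled :- role_editor, owner.]. New: token_valid, role_admin, export_allowed, restricted_mode, mfa_enrolled.
Round 2: (8) [sso_linked :- restricted_mode, role_viewer.]; (9) [can_read :- token_valid, role_admin.]; (10) [member_of_group :- mfa_enrolled, export_allowed.]. New: sso_linked, can_read, member_of_group.
Round 3: (1) [device_trusted :- member_of_group, owner.]; (7) [ip_allowlisted :- member_of_group, sso_linked.]. New: device_trusted, ip_allowlisted.
Round 4: (12) [can_publish :- ip_allowlisted, can_read.]. New: can_publish.
Derived: member_of_group (round 2), mfa_enrolled (round 1), export_allowed (round 1), ip_allowlisted (round 3). cond_1 never appears in any round.

cond_1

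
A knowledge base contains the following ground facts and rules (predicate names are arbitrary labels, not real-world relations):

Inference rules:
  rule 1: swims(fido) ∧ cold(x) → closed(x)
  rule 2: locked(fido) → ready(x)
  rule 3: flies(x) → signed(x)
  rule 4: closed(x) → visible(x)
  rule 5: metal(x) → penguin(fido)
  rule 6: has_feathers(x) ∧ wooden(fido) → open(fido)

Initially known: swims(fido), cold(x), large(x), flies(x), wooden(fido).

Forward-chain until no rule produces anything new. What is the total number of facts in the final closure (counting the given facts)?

8

Round 1 fires rule 1, rule 3, giving closed(x), signed(x).
Round 2 fires rule 4, giving visible(x).
Closure: {closed(x), cold(x), flies(x), large(x), signed(x), swims(fido), visible(x), wooden(fido)} — 8 facts.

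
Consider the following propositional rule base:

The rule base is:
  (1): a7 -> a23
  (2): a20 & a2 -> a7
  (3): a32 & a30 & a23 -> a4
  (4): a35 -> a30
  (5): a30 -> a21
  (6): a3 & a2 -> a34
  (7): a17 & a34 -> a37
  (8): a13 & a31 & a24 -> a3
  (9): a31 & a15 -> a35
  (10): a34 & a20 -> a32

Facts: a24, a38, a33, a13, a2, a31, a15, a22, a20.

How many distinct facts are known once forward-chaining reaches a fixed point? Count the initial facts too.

Round 1 — (2), (8), (9), derive a7, a3, a35.
Round 2 — (1), (4), (6), derive a23, a30, a34.
Round 3 — (5), (10), derive a21, a32.
Round 4 — (3), derive a4.
Closure: {a13, a15, a2, a20, a21, a22, a23, a24, a3, a30, a31, a32, a33, a34, a35, a38, a4, a7} — 18 facts.

18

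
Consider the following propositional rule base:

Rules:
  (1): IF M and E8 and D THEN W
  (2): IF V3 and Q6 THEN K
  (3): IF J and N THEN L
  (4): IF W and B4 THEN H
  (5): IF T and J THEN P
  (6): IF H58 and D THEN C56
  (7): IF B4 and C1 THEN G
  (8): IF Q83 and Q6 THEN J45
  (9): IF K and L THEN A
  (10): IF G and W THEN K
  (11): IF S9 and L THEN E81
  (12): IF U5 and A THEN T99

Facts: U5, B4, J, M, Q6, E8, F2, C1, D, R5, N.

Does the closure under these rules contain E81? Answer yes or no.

[1] (1) [IF M and E8 and D THEN W]; (3) [IF J and N THEN L]; (7) [IF B4 and C1 THEN G]. ⇒ new: W, L, G.
[2] (4) [IF W and B4 THEN H]; (10) [IF G and W THEN K]. ⇒ new: H, K.
[3] (9) [IF K and L THEN A]. ⇒ new: A.
[4] (12) [IF U5 and A THEN T99]. ⇒ new: T99.
Fixed point reached. E81 is concluded only by (11); (11) needs S9 (never derived).

no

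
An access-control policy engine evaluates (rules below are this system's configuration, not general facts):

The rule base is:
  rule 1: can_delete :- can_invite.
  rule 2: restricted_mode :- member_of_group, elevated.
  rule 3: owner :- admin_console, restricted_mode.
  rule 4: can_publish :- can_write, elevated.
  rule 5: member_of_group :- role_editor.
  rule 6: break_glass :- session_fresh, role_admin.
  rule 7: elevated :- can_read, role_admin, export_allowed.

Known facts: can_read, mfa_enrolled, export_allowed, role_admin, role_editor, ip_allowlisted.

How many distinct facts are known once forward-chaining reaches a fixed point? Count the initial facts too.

Round 1 — rule 5, rule 7, derive member_of_group, elevated.
Round 2 — rule 2, derive restricted_mode.
Closure: {can_read, elevated, export_allowed, ip_allowlisted, member_of_group, mfa_enrolled, restricted_mode, role_admin, role_editor} — 9 facts.

9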